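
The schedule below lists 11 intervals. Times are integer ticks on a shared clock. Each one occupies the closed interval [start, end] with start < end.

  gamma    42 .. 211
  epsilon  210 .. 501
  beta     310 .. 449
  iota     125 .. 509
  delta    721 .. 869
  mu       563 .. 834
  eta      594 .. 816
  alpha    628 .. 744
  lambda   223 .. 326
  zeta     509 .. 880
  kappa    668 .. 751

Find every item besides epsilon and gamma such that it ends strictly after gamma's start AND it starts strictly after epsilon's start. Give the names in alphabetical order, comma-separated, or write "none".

Conditions: its end is strictly after gamma's start (X.end > 42) AND its start is strictly after epsilon's start (X.start > 210).
alpha: end 744 > 42? ✓; start 628 > 210? ✓ → yes.
beta: end 449 > 42? ✓; start 310 > 210? ✓ → yes.
delta: end 869 > 42? ✓; start 721 > 210? ✓ → yes.
eta: end 816 > 42? ✓; start 594 > 210? ✓ → yes.
iota: end 509 > 42? ✓; start 125 > 210? ✗ → no.
kappa: end 751 > 42? ✓; start 668 > 210? ✓ → yes.
lambda: end 326 > 42? ✓; start 223 > 210? ✓ → yes.
mu: end 834 > 42? ✓; start 563 > 210? ✓ → yes.
zeta: end 880 > 42? ✓; start 509 > 210? ✓ → yes.
Result: alpha, beta, delta, eta, kappa, lambda, mu, zeta.

alpha, beta, delta, eta, kappa, lambda, mu, zeta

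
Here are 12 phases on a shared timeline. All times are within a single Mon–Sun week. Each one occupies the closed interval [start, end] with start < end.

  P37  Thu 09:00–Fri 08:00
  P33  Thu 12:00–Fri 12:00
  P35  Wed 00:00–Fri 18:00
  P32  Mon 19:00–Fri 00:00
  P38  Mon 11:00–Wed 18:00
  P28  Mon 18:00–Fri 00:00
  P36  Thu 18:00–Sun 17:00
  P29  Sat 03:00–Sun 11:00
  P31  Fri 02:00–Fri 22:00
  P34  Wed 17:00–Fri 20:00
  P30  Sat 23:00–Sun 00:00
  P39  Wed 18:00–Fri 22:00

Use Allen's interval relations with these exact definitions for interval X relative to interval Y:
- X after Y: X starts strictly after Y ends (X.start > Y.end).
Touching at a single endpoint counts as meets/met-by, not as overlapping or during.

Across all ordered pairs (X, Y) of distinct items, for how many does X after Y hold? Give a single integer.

24

Checking all 132 ordered pairs for relation 'after'; matching pairs in alphabetical order:
(P29, P28): P29 after P28 ✓
(P29, P31): P29 after P31 ✓
(P29, P32): P29 after P32 ✓
(P29, P33): P29 after P33 ✓
(P29, P34): P29 after P34 ✓
(P29, P35): P29 after P35 ✓
(P29, P37): P29 after P37 ✓
(P29, P38): P29 after P38 ✓
(P29, P39): P29 after P39 ✓
(P30, P28): P30 after P28 ✓
(P30, P31): P30 after P31 ✓
(P30, P32): P30 after P32 ✓
(P30, P33): P30 after P33 ✓
(P30, P34): P30 after P34 ✓
(P30, P35): P30 after P35 ✓
(P30, P37): P30 after P37 ✓
(P30, P38): P30 after P38 ✓
(P30, P39): P30 after P39 ✓
(P31, P28): P31 after P28 ✓
(P31, P32): P31 after P32 ✓
(P31, P38): P31 after P38 ✓
(P33, P38): P33 after P38 ✓
(P36, P38): P36 after P38 ✓
(P37, P38): P37 after P38 ✓
Count: 24.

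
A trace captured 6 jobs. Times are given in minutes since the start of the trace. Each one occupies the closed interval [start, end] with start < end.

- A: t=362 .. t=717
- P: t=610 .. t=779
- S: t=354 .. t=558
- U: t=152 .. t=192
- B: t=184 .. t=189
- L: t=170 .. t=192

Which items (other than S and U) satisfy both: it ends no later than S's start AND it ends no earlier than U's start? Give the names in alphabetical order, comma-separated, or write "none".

Conditions: its end is no later than S's start (X.end <= t=354) AND its end is no earlier than U's start (X.end >= t=152).
A: end t=717 <= t=354? ✗; end t=717 >= t=152? ✓ → no.
B: end t=189 <= t=354? ✓; end t=189 >= t=152? ✓ → yes.
L: end t=192 <= t=354? ✓; end t=192 >= t=152? ✓ → yes.
P: end t=779 <= t=354? ✗; end t=779 >= t=152? ✓ → no.
Result: B, L.

B, L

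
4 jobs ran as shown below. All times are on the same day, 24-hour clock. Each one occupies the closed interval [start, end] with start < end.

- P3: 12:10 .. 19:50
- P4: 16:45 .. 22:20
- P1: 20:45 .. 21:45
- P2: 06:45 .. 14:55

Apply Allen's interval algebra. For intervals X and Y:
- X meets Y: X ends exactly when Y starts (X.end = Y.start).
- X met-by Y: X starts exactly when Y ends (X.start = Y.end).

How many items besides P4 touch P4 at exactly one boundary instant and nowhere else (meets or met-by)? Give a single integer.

Target P4 = [16:45, 22:20].
P1 [20:45, 21:45] → during → no.
P2 [06:45, 14:55] → before → no.
P3 [12:10, 19:50] → overlaps → no.
Total: 0.

0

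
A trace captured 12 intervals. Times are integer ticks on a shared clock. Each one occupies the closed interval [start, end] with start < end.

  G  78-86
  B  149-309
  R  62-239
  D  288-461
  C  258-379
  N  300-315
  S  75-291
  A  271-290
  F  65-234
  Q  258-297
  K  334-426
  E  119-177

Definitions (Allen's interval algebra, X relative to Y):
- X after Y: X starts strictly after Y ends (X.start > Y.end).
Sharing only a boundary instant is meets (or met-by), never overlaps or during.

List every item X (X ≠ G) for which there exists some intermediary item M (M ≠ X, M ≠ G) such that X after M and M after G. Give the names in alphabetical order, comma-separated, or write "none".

Target G = [78, 86].
Intermediaries M with M after G: A, B, C, D, E, K, N, Q.
Via A — items with X after A: K, N.
Via B — items with X after B: K.
Via C — items with X after C: none.
Via D — items with X after D: none.
Via E — items with X after E: A, C, D, K, N, Q.
Via K — items with X after K: none.
Via N — items with X after N: K.
Via Q — items with X after Q: K, N.
Union: A, C, D, K, N, Q.

A, C, D, K, N, Q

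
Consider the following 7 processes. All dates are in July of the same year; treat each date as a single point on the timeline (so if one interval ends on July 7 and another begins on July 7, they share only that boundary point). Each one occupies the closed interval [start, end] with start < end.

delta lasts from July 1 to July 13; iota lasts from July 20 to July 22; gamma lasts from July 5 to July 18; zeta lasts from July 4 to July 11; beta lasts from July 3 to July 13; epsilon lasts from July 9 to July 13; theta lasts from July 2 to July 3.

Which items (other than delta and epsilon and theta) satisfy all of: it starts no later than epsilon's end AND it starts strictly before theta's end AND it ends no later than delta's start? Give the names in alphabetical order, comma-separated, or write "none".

none

Conditions: its start is no later than epsilon's end (X.start <= July 13) AND its start is strictly before theta's end (X.start < July 3) AND its end is no later than delta's start (X.end <= July 1).
beta: start July 3 <= July 13? ✓; start July 3 < July 3? ✗; end July 13 <= July 1? ✗ → no.
gamma: start July 5 <= July 13? ✓; start July 5 < July 3? ✗; end July 18 <= July 1? ✗ → no.
iota: start July 20 <= July 13? ✗; start July 20 < July 3? ✗; end July 22 <= July 1? ✗ → no.
zeta: start July 4 <= July 13? ✓; start July 4 < July 3? ✗; end July 11 <= July 1? ✗ → no.
Result: none.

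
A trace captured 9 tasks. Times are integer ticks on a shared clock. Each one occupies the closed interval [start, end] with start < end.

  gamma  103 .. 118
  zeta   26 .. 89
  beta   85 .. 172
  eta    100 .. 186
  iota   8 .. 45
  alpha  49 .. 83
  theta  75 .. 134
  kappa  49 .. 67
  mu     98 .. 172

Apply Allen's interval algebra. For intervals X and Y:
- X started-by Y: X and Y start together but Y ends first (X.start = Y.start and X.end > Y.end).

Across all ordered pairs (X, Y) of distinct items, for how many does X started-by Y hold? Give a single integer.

Checking all 72 ordered pairs for relation 'started-by'; matching pairs in alphabetical order:
(alpha, kappa): alpha started-by kappa ✓
Count: 1.

1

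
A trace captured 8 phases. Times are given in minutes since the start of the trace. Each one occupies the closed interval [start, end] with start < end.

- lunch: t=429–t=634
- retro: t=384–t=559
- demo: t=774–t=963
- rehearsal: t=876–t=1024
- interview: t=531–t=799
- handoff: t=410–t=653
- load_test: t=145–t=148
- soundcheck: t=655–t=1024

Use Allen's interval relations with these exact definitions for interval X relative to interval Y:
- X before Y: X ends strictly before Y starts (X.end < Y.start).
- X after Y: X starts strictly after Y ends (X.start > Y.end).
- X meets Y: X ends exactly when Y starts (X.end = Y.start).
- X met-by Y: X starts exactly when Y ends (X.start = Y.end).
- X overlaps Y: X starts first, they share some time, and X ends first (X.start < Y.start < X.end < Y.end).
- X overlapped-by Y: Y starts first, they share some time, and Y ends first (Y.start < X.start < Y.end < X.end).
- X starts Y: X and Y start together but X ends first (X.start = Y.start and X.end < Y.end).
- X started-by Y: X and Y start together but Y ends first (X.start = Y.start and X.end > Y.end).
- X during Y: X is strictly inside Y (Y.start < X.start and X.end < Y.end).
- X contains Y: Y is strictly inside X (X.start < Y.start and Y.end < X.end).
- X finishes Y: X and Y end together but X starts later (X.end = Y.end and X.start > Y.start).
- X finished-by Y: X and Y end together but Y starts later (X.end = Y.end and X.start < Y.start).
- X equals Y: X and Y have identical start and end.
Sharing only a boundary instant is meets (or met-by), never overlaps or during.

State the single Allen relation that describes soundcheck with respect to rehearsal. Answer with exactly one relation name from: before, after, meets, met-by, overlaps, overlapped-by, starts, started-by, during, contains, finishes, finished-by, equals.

finished-by

soundcheck = [t=655, t=1024]; rehearsal = [t=876, t=1024].
Compare endpoints: soundcheck.start < rehearsal.start, soundcheck.start < rehearsal.end, soundcheck.end > rehearsal.start, soundcheck.end = rehearsal.end.
That pattern is 'finished-by'.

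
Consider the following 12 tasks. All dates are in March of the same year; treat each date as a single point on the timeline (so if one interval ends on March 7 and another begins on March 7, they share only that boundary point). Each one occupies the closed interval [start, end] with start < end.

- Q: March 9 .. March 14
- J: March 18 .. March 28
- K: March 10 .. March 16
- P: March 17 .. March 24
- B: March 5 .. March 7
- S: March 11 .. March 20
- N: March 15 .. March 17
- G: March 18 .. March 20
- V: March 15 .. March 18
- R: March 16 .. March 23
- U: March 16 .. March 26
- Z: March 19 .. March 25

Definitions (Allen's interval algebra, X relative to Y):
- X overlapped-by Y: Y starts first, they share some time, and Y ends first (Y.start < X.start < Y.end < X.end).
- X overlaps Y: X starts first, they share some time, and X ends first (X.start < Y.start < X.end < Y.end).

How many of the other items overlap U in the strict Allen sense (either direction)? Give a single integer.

4

Target U = [March 16, March 26].
B [March 5, March 7] → before → no.
G [March 18, March 20] → during → no.
J [March 18, March 28] → overlapped-by → counts.
K [March 10, March 16] → meets → no.
N [March 15, March 17] → overlaps → counts.
P [March 17, March 24] → during → no.
Q [March 9, March 14] → before → no.
R [March 16, March 23] → starts → no.
S [March 11, March 20] → overlaps → counts.
V [March 15, March 18] → overlaps → counts.
Z [March 19, March 25] → during → no.
Total: 4.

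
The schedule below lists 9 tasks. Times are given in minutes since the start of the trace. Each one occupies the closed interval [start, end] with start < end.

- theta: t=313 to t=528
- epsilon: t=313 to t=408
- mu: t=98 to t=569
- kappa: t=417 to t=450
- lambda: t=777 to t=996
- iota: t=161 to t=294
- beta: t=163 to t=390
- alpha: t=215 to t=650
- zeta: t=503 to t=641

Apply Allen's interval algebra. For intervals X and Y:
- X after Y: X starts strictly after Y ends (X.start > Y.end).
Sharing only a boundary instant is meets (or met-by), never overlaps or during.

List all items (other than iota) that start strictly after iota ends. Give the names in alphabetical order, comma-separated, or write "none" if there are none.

Target iota = [t=161, t=294].
alpha [t=215, t=650] → overlapped-by → no.
beta [t=163, t=390] → overlapped-by → no.
epsilon [t=313, t=408] → after → yes.
kappa [t=417, t=450] → after → yes.
lambda [t=777, t=996] → after → yes.
mu [t=98, t=569] → contains → no.
theta [t=313, t=528] → after → yes.
zeta [t=503, t=641] → after → yes.
Result: epsilon, kappa, lambda, theta, zeta.

epsilon, kappa, lambda, theta, zeta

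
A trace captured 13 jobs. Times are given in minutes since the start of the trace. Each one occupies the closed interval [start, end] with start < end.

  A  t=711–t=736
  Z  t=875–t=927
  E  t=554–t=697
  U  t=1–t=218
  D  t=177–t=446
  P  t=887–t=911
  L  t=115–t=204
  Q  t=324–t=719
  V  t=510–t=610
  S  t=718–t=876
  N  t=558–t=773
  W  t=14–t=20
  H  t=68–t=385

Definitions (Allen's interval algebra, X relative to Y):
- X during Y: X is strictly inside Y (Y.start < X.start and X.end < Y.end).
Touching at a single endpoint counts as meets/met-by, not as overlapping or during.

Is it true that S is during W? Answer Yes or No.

No

S = [t=718, t=876], W = [t=14, t=20].
Actual relation of S to W: after.
Asked whether 'during' holds → No.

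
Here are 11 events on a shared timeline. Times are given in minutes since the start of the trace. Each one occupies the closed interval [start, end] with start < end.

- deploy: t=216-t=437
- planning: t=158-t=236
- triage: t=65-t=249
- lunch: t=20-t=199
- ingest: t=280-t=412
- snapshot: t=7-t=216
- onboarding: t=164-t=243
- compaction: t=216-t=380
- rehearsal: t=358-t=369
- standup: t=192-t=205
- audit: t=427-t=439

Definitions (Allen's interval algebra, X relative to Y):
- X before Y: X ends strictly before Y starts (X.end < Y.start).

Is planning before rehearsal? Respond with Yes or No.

planning = [t=158, t=236], rehearsal = [t=358, t=369].
Actual relation of planning to rehearsal: before.
Asked whether 'before' holds → Yes.

Yes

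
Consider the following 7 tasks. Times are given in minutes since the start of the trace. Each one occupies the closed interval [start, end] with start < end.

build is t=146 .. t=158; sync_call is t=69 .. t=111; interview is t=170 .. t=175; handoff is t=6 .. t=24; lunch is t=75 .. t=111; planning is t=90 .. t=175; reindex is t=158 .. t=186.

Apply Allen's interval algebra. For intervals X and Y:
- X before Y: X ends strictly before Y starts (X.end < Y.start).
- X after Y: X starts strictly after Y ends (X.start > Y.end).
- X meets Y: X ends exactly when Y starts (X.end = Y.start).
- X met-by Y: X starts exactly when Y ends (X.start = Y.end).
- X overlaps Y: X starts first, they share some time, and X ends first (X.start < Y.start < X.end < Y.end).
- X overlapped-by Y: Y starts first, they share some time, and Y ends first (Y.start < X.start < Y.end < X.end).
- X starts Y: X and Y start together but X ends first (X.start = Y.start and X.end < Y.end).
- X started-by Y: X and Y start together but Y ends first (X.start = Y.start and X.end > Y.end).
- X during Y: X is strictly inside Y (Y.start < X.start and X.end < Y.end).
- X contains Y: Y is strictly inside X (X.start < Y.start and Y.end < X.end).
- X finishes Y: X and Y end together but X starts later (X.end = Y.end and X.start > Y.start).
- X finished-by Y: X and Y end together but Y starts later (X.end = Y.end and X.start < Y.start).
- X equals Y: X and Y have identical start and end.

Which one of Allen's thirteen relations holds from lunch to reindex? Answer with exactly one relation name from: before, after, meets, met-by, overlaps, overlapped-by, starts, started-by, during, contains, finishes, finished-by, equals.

lunch = [t=75, t=111]; reindex = [t=158, t=186].
Compare endpoints: lunch.start < reindex.start, lunch.start < reindex.end, lunch.end < reindex.start, lunch.end < reindex.end.
That pattern is 'before'.

before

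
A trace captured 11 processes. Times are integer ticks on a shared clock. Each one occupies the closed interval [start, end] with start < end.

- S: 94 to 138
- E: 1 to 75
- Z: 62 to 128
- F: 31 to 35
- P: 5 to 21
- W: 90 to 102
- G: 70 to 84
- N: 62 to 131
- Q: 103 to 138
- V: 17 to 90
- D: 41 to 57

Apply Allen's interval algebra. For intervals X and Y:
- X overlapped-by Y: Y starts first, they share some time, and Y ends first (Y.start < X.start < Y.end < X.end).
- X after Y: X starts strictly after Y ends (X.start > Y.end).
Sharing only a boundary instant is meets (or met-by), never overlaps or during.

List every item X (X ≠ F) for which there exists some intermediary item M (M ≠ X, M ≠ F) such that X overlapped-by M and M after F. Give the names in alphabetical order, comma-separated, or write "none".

Q, S

Target F = [31, 35].
Intermediaries M with M after F: D, G, N, Q, S, W, Z.
Via D — items with X overlapped-by D: none.
Via G — items with X overlapped-by G: none.
Via N — items with X overlapped-by N: Q, S.
Via Q — items with X overlapped-by Q: none.
Via S — items with X overlapped-by S: none.
Via W — items with X overlapped-by W: S.
Via Z — items with X overlapped-by Z: Q, S.
Union: Q, S.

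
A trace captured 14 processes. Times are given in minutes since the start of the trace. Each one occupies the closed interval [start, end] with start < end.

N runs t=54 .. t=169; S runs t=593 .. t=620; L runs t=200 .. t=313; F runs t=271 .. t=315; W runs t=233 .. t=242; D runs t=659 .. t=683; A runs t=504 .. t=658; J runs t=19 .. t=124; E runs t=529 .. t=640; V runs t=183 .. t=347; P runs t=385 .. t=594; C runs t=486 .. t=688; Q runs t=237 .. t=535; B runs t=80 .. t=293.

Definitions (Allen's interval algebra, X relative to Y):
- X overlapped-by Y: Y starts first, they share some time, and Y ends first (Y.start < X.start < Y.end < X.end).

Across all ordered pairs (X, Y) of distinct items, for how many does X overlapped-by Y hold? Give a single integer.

19

Checking all 182 ordered pairs for relation 'overlapped-by'; matching pairs in alphabetical order:
(A, P): A overlapped-by P ✓
(A, Q): A overlapped-by Q ✓
(B, J): B overlapped-by J ✓
(B, N): B overlapped-by N ✓
(C, P): C overlapped-by P ✓
(C, Q): C overlapped-by Q ✓
(E, P): E overlapped-by P ✓
(E, Q): E overlapped-by Q ✓
(F, B): F overlapped-by B ✓
(F, L): F overlapped-by L ✓
(L, B): L overlapped-by B ✓
(N, J): N overlapped-by J ✓
(P, Q): P overlapped-by Q ✓
(Q, B): Q overlapped-by B ✓
(Q, L): Q overlapped-by L ✓
(Q, V): Q overlapped-by V ✓
(Q, W): Q overlapped-by W ✓
(S, P): S overlapped-by P ✓
(V, B): V overlapped-by B ✓
Count: 19.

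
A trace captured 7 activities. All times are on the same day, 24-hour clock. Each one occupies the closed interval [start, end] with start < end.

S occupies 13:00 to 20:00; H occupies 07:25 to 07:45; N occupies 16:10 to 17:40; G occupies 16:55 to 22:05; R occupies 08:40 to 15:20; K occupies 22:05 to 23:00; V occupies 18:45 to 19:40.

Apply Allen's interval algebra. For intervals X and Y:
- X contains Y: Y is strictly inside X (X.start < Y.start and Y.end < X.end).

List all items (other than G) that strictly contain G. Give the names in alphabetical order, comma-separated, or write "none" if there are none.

none

Target G = [16:55, 22:05].
H [07:25, 07:45] → before → no.
K [22:05, 23:00] → met-by → no.
N [16:10, 17:40] → overlaps → no.
R [08:40, 15:20] → before → no.
S [13:00, 20:00] → overlaps → no.
V [18:45, 19:40] → during → no.
Result: none.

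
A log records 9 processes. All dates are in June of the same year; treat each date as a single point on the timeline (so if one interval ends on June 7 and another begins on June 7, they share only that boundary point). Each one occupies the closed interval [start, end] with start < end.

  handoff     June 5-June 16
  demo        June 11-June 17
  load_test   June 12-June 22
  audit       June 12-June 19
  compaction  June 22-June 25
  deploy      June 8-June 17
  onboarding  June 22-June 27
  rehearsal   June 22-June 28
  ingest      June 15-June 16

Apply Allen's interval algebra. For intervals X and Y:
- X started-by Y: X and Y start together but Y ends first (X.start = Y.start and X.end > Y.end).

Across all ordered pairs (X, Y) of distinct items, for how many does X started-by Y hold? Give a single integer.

4

Checking all 72 ordered pairs for relation 'started-by'; matching pairs in alphabetical order:
(load_test, audit): load_test started-by audit ✓
(onboarding, compaction): onboarding started-by compaction ✓
(rehearsal, compaction): rehearsal started-by compaction ✓
(rehearsal, onboarding): rehearsal started-by onboarding ✓
Count: 4.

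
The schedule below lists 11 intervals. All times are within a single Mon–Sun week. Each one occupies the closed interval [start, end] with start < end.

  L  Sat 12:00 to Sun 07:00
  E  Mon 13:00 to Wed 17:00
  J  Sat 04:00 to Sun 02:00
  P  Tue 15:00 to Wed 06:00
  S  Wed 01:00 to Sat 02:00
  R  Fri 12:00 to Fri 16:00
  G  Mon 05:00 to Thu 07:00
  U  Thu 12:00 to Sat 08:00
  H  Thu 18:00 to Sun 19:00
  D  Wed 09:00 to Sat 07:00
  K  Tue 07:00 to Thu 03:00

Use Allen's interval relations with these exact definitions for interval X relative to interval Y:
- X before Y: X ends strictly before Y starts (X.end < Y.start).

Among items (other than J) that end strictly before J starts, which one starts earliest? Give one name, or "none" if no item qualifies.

Target J = [Sat 04:00, Sun 02:00].
D [Wed 09:00, Sat 07:00] → overlaps → excluded.
E [Mon 13:00, Wed 17:00] → before → candidate.
G [Mon 05:00, Thu 07:00] → before → candidate.
H [Thu 18:00, Sun 19:00] → contains → excluded.
K [Tue 07:00, Thu 03:00] → before → candidate.
L [Sat 12:00, Sun 07:00] → overlapped-by → excluded.
P [Tue 15:00, Wed 06:00] → before → candidate.
R [Fri 12:00, Fri 16:00] → before → candidate.
S [Wed 01:00, Sat 02:00] → before → candidate.
U [Thu 12:00, Sat 08:00] → overlaps → excluded.
Among candidates, earliest start is Mon 05:00 → G.

G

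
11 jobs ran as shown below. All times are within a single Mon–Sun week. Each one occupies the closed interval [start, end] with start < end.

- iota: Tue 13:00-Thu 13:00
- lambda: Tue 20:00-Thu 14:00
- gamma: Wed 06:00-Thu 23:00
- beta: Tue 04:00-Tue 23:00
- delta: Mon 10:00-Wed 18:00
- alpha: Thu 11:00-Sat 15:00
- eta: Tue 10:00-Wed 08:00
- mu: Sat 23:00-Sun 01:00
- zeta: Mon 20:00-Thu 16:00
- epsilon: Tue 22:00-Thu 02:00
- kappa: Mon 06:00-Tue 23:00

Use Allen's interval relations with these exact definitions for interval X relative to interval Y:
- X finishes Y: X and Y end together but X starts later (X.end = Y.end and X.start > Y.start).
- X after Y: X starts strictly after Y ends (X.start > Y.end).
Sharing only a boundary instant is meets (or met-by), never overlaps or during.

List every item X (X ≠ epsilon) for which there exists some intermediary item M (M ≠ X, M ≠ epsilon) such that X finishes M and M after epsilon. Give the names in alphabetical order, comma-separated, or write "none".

Target epsilon = [Tue 22:00, Thu 02:00].
Intermediaries M with M after epsilon: alpha, mu.
Via alpha — items with X finishes alpha: none.
Via mu — items with X finishes mu: none.
Union: none.

none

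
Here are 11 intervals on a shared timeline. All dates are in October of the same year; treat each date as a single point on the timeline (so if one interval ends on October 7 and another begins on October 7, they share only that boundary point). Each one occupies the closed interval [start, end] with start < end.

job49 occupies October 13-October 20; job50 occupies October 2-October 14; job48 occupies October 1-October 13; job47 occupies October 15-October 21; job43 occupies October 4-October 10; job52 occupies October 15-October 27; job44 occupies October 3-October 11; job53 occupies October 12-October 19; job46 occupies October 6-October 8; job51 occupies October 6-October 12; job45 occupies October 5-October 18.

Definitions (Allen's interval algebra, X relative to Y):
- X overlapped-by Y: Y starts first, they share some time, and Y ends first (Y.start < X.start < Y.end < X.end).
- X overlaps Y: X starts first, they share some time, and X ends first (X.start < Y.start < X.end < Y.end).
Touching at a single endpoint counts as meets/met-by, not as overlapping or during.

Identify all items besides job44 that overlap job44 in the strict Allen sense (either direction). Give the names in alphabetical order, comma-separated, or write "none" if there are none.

job45, job51

Target job44 = [October 3, October 11].
job43 [October 4, October 10] → during → no.
job45 [October 5, October 18] → overlapped-by → yes.
job46 [October 6, October 8] → during → no.
job47 [October 15, October 21] → after → no.
job48 [October 1, October 13] → contains → no.
job49 [October 13, October 20] → after → no.
job50 [October 2, October 14] → contains → no.
job51 [October 6, October 12] → overlapped-by → yes.
job52 [October 15, October 27] → after → no.
job53 [October 12, October 19] → after → no.
Result: job45, job51.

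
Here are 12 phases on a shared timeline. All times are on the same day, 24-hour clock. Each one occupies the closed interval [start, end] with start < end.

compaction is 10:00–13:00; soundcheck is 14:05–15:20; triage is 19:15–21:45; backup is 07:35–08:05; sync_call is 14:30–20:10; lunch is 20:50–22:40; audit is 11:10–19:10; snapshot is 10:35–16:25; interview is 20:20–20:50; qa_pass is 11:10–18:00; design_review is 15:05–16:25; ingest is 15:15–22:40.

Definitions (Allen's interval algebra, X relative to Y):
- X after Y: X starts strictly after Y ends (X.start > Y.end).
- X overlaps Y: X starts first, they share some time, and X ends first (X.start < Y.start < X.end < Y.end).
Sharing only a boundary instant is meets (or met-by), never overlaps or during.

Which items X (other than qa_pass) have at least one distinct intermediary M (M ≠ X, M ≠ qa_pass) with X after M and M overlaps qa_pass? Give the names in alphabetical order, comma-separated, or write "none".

Target qa_pass = [11:10, 18:00].
Intermediaries M with M overlaps qa_pass: compaction, snapshot.
Via compaction — items with X after compaction: design_review, ingest, interview, lunch, soundcheck, sync_call, triage.
Via snapshot — items with X after snapshot: interview, lunch, triage.
Union: design_review, ingest, interview, lunch, soundcheck, sync_call, triage.

design_review, ingest, interview, lunch, soundcheck, sync_call, triage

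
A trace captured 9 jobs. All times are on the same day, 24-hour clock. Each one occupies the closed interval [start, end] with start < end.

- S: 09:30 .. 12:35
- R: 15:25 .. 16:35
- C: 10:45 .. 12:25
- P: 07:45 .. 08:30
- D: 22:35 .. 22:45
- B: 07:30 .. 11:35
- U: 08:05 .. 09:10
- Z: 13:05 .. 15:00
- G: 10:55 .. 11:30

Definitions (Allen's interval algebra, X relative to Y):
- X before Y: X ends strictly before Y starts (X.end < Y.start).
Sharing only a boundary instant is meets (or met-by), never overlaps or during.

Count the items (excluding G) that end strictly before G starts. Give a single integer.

Target G = [10:55, 11:30].
B [07:30, 11:35] → contains → no.
C [10:45, 12:25] → contains → no.
D [22:35, 22:45] → after → no.
P [07:45, 08:30] → before → counts.
R [15:25, 16:35] → after → no.
S [09:30, 12:35] → contains → no.
U [08:05, 09:10] → before → counts.
Z [13:05, 15:00] → after → no.
Total: 2.

2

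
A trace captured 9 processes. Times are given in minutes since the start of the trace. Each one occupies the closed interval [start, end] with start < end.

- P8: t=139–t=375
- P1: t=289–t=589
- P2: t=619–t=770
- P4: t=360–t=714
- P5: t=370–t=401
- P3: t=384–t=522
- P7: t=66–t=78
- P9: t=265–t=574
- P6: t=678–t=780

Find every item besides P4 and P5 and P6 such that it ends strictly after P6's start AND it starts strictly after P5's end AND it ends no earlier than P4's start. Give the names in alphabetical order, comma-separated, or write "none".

P2

Conditions: its end is strictly after P6's start (X.end > t=678) AND its start is strictly after P5's end (X.start > t=401) AND its end is no earlier than P4's start (X.end >= t=360).
P1: end t=589 > t=678? ✗; start t=289 > t=401? ✗; end t=589 >= t=360? ✓ → no.
P2: end t=770 > t=678? ✓; start t=619 > t=401? ✓; end t=770 >= t=360? ✓ → yes.
P3: end t=522 > t=678? ✗; start t=384 > t=401? ✗; end t=522 >= t=360? ✓ → no.
P7: end t=78 > t=678? ✗; start t=66 > t=401? ✗; end t=78 >= t=360? ✗ → no.
P8: end t=375 > t=678? ✗; start t=139 > t=401? ✗; end t=375 >= t=360? ✓ → no.
P9: end t=574 > t=678? ✗; start t=265 > t=401? ✗; end t=574 >= t=360? ✓ → no.
Result: P2.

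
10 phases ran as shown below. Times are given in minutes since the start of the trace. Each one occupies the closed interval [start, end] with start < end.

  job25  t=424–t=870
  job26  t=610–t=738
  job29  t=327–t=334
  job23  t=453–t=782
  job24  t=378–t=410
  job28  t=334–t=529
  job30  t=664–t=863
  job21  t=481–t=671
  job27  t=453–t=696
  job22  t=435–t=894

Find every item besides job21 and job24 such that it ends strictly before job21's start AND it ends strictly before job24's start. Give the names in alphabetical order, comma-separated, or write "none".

Conditions: its end is strictly before job21's start (X.end < t=481) AND its end is strictly before job24's start (X.end < t=378).
job22: end t=894 < t=481? ✗; end t=894 < t=378? ✗ → no.
job23: end t=782 < t=481? ✗; end t=782 < t=378? ✗ → no.
job25: end t=870 < t=481? ✗; end t=870 < t=378? ✗ → no.
job26: end t=738 < t=481? ✗; end t=738 < t=378? ✗ → no.
job27: end t=696 < t=481? ✗; end t=696 < t=378? ✗ → no.
job28: end t=529 < t=481? ✗; end t=529 < t=378? ✗ → no.
job29: end t=334 < t=481? ✓; end t=334 < t=378? ✓ → yes.
job30: end t=863 < t=481? ✗; end t=863 < t=378? ✗ → no.
Result: job29.

job29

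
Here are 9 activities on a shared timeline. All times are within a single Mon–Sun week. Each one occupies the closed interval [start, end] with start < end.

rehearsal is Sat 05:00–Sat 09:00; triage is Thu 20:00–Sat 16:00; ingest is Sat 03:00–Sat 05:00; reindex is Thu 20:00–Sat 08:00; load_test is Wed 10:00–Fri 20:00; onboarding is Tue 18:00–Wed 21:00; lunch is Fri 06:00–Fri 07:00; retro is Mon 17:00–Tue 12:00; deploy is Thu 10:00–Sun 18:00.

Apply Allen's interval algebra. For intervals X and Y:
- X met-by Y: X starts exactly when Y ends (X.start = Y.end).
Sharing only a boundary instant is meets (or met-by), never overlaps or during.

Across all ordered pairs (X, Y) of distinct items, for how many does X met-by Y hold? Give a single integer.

Checking all 72 ordered pairs for relation 'met-by'; matching pairs in alphabetical order:
(rehearsal, ingest): rehearsal met-by ingest ✓
Count: 1.

1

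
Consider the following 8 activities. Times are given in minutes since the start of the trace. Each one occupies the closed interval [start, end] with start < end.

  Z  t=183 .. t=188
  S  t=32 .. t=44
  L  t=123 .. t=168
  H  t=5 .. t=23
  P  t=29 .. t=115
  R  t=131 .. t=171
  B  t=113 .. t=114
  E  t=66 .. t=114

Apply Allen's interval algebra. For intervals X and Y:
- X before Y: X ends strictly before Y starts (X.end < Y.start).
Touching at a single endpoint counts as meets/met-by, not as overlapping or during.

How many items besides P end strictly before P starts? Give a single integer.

Target P = [t=29, t=115].
B [t=113, t=114] → during → no.
E [t=66, t=114] → during → no.
H [t=5, t=23] → before → counts.
L [t=123, t=168] → after → no.
R [t=131, t=171] → after → no.
S [t=32, t=44] → during → no.
Z [t=183, t=188] → after → no.
Total: 1.

1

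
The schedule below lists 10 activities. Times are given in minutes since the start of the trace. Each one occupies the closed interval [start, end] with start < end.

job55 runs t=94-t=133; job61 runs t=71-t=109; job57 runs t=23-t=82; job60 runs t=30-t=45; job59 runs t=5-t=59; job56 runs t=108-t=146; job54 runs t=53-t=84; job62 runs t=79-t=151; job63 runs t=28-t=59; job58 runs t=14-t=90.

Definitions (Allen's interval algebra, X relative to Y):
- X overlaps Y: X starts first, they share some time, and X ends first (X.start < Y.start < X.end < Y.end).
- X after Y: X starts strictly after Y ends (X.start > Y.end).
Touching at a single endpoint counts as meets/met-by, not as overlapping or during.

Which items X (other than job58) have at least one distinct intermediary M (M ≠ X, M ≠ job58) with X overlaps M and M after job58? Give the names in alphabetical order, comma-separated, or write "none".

job55, job61

Target job58 = [t=14, t=90].
Intermediaries M with M after job58: job55, job56.
Via job55 — items with X overlaps job55: job61.
Via job56 — items with X overlaps job56: job55, job61.
Union: job55, job61.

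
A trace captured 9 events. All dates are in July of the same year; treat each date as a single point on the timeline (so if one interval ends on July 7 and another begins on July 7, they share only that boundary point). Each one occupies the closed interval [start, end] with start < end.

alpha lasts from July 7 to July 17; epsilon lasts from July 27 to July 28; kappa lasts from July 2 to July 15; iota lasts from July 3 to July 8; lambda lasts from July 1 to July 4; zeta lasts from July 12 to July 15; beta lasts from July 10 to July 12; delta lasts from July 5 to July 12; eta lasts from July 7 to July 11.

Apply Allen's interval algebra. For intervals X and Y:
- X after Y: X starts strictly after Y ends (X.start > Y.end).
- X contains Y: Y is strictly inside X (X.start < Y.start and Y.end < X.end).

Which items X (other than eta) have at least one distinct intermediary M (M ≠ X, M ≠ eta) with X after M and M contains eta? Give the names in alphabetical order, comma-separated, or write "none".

Target eta = [July 7, July 11].
Intermediaries M with M contains eta: delta, kappa.
Via delta — items with X after delta: epsilon.
Via kappa — items with X after kappa: epsilon.
Union: epsilon.

epsilon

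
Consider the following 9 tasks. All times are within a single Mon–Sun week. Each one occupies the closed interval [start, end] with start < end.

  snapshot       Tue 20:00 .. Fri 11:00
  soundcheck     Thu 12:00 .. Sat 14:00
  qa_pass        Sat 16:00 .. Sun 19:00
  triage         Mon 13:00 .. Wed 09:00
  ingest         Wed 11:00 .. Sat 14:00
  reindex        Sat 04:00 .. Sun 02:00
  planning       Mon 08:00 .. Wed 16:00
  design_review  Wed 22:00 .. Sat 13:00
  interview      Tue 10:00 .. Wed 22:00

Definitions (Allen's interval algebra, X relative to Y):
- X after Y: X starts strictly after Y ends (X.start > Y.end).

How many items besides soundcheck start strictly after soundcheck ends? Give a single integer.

1

Target soundcheck = [Thu 12:00, Sat 14:00].
design_review [Wed 22:00, Sat 13:00] → overlaps → no.
ingest [Wed 11:00, Sat 14:00] → finished-by → no.
interview [Tue 10:00, Wed 22:00] → before → no.
planning [Mon 08:00, Wed 16:00] → before → no.
qa_pass [Sat 16:00, Sun 19:00] → after → counts.
reindex [Sat 04:00, Sun 02:00] → overlapped-by → no.
snapshot [Tue 20:00, Fri 11:00] → overlaps → no.
triage [Mon 13:00, Wed 09:00] → before → no.
Total: 1.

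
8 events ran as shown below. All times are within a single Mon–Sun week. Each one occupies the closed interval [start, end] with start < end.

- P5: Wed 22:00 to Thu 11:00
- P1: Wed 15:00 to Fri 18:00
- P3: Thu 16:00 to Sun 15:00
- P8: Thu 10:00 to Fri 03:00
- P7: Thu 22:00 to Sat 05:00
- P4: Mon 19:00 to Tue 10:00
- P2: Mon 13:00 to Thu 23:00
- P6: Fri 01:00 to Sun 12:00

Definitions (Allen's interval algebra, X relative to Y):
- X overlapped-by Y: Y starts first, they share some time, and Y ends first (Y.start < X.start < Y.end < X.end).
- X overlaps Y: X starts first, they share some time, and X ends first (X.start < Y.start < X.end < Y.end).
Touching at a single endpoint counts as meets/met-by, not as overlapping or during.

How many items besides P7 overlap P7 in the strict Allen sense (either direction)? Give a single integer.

4

Target P7 = [Thu 22:00, Sat 05:00].
P1 [Wed 15:00, Fri 18:00] → overlaps → counts.
P2 [Mon 13:00, Thu 23:00] → overlaps → counts.
P3 [Thu 16:00, Sun 15:00] → contains → no.
P4 [Mon 19:00, Tue 10:00] → before → no.
P5 [Wed 22:00, Thu 11:00] → before → no.
P6 [Fri 01:00, Sun 12:00] → overlapped-by → counts.
P8 [Thu 10:00, Fri 03:00] → overlaps → counts.
Total: 4.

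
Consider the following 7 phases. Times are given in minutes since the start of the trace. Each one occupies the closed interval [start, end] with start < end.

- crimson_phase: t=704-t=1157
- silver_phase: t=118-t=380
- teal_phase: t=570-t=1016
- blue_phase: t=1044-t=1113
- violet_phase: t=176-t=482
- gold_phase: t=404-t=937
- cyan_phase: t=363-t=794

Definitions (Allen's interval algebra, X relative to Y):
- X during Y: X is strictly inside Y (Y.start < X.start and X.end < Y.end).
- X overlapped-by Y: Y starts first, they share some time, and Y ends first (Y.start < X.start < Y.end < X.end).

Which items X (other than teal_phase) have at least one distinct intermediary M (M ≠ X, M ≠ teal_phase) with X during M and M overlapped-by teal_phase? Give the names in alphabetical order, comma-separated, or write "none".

blue_phase

Target teal_phase = [t=570, t=1016].
Intermediaries M with M overlapped-by teal_phase: crimson_phase.
Via crimson_phase — items with X during crimson_phase: blue_phase.
Union: blue_phase.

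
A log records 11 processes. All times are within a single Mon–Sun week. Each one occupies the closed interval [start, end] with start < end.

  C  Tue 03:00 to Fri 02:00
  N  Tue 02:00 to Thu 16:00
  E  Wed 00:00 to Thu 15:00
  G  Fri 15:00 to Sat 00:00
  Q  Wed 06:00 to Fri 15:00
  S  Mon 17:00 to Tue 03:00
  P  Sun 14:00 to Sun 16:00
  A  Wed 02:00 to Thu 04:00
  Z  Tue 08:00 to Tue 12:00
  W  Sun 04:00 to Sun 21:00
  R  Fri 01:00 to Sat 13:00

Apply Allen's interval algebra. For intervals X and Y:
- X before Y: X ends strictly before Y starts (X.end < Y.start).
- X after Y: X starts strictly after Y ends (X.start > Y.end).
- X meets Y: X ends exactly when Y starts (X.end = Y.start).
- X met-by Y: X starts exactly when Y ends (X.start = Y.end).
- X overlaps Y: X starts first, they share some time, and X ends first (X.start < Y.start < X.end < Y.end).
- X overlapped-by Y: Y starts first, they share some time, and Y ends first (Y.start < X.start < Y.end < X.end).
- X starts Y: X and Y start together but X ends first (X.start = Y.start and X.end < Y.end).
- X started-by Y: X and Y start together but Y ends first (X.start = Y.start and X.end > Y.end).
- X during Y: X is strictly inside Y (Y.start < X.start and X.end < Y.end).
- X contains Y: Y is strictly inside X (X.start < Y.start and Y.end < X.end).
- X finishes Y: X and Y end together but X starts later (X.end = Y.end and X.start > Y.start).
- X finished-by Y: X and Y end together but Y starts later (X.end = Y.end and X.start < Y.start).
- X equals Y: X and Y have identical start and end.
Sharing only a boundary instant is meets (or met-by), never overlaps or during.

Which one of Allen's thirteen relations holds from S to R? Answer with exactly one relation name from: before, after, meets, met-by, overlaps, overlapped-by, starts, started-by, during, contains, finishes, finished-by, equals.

before

S = [Mon 17:00, Tue 03:00]; R = [Fri 01:00, Sat 13:00].
Compare endpoints: S.start < R.start, S.start < R.end, S.end < R.start, S.end < R.end.
That pattern is 'before'.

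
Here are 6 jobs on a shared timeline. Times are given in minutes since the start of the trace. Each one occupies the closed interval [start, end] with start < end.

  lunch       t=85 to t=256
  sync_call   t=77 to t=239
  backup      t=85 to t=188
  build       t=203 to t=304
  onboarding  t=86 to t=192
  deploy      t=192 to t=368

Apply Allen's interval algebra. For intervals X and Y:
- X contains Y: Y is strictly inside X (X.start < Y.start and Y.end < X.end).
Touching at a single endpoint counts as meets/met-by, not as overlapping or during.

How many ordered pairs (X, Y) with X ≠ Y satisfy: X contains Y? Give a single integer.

Checking all 30 ordered pairs for relation 'contains'; matching pairs in alphabetical order:
(deploy, build): deploy contains build ✓
(lunch, onboarding): lunch contains onboarding ✓
(sync_call, backup): sync_call contains backup ✓
(sync_call, onboarding): sync_call contains onboarding ✓
Count: 4.

4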